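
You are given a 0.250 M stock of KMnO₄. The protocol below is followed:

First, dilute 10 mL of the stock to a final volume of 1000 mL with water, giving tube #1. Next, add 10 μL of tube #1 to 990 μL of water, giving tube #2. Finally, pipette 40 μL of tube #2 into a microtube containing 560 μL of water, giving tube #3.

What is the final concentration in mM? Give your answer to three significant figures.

0.00167 mM

Step 1: 10 mL brought to 1000 mL → factor 1000/10 = 100
Step 2: 10 μL + 990 μL = 1000 μL total → factor 1000/10 = 100
Step 3: 40 μL + 560 μL = 600 μL total → factor 600/40 = 15
Overall dilution factor = 100 × 100 × 15 = 1.5 × 10^5
Final = 0.250 M / 1.5 × 10^5 = 1.667 × 10^-6 M = 0.00167 mM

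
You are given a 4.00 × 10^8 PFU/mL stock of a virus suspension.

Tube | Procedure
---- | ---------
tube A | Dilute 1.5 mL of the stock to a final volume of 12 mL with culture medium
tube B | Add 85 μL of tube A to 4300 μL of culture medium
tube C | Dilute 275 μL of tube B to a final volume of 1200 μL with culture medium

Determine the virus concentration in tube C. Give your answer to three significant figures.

Step 1: 1.5 mL brought to 12 mL → factor 12/1.5 = 8
Step 2: 85 μL + 4300 μL = 4385 μL total → factor 4385/85 = 51.588
Step 3: 275 μL brought to 1200 μL → factor 1200/275 = 4.3636
Overall dilution factor = 8 × 51.588 × 4.3636 = 1800.9
Final = 4.00 × 10^8 PFU/mL / 1800.9 = 2.22 × 10^5 PFU/mL

2.22 × 10^5 PFU/mL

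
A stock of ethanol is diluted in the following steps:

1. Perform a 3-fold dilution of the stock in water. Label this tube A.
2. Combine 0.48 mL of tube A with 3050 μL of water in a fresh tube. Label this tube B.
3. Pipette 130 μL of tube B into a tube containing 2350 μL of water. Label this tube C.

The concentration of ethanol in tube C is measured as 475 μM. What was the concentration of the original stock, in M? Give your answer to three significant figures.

0.200 M

Step 1: 3-fold → factor 3
Step 2: 0.48 mL + 3050 μL = 3.53 mL total → factor 3.53/0.48 = 7.3542
Step 3: 130 μL + 2350 μL = 2480 μL total → factor 2480/130 = 19.077
Overall dilution factor = 3 × 7.3542 × 19.077 = 420.88
Stock = 475 μM × 420.88 = 1.999 × 10^5 μM = 0.200 M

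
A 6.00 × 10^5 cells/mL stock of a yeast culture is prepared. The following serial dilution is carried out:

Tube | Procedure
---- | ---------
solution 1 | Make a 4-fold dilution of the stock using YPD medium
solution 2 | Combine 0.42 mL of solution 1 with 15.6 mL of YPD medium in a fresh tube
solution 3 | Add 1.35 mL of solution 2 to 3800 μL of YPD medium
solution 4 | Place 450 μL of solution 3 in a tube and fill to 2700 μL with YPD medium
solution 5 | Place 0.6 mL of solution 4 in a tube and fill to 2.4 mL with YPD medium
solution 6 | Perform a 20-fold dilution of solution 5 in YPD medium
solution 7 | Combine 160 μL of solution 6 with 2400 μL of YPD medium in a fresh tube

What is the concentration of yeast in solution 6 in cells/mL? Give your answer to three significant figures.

Step 1: 4-fold → factor 4
Step 2: 0.42 mL + 15.6 mL = 16.02 mL total → factor 16.02/0.42 = 38.143
Step 3: 1.35 mL + 3800 μL = 5.15 mL total → factor 5.15/1.35 = 3.8148
Step 4: 450 μL brought to 2700 μL → factor 2700/450 = 6
Step 5: 0.6 mL brought to 2.4 mL → factor 2.4/0.6 = 4
Step 6: 20-fold → factor 20
Dilution factor through solution 6 = 4 × 38.143 × 3.8148 × 6 × 4 × 20 = 2.7938 × 10^5
[solution 6] = 6.00 × 10^5 cells/mL / 2.7938 × 10^5 = 2.15 cells/mL

2.15 cells/mL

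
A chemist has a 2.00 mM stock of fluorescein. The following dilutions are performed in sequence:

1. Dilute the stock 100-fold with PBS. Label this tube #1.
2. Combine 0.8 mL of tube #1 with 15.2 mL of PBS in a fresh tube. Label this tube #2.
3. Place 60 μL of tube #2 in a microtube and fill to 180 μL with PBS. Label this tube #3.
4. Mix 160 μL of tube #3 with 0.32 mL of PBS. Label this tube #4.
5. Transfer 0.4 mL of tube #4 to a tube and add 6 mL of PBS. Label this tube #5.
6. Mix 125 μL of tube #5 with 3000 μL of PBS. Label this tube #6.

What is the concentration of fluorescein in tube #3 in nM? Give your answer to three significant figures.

Step 1: 100-fold → factor 100
Step 2: 0.8 mL + 15.2 mL = 16 mL total → factor 16/0.8 = 20
Step 3: 60 μL brought to 180 μL → factor 180/60 = 3
Dilution factor through tube #3 = 100 × 20 × 3 = 6000
[tube #3] = 2.00 mM / 6000 = 0.0003333 mM = 333 nM

333 nM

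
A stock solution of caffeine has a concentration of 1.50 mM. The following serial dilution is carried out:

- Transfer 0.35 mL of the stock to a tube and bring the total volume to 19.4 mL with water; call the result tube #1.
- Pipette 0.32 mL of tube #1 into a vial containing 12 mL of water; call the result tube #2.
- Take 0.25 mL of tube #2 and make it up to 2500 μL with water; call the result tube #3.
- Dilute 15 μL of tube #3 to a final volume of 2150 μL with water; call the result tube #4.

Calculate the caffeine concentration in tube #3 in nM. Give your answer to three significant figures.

Step 1: 0.35 mL brought to 19.4 mL → factor 19.4/0.35 = 55.429
Step 2: 0.32 mL + 12 mL = 12.32 mL total → factor 12.32/0.32 = 38.5
Step 3: 0.25 mL brought to 2500 μL → factor 2.5/0.25 = 10
Dilution factor through tube #3 = 55.429 × 38.5 × 10 = 21340
[tube #3] = 1.50 mM / 21340 = 7.029 × 10^-5 mM = 70.3 nM

70.3 nM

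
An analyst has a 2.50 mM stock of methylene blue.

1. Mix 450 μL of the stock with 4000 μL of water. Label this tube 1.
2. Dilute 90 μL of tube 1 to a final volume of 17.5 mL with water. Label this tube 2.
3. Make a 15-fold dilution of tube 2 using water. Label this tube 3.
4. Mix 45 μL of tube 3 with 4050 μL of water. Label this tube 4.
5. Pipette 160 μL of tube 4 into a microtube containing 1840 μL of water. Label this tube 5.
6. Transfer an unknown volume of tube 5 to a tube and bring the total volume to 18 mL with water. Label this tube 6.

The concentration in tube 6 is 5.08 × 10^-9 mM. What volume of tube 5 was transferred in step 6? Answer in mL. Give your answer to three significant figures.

1.20 mL

Step 1: 450 μL + 4000 μL = 4450 μL total → factor 4450/450 = 9.8889
Step 2: 90 μL brought to 17.5 mL → factor 17500/90 = 194.44
Step 3: 15-fold → factor 15
Step 4: 45 μL + 4050 μL = 4095 μL total → factor 4095/45 = 91
Step 5: 160 μL + 1840 μL = 2000 μL total → factor 2000/160 = 12.5
Step 6: v brought to 18 mL → factor = 18 mL/v
Product of known-step factors = 3.2808 × 10^7
Overall factor = 2.50 mM / (5.08 × 10^-9 mM) = 4.9213 × 10^8
Step-6 factor = 4.9213 × 10^8 / 3.2808 × 10^7 = 15
v = 18 mL / 15 = 1.20 mL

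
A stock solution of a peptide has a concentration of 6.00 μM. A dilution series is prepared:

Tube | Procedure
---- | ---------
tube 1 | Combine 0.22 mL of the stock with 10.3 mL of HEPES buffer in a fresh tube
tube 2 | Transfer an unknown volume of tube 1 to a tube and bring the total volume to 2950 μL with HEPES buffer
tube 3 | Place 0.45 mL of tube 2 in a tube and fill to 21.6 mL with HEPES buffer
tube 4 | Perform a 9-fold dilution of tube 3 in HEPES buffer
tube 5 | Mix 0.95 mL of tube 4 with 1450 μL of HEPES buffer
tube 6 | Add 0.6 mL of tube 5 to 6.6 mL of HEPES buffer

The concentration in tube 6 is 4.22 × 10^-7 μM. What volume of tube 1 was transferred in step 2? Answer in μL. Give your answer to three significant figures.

130 μL

Step 1: 0.22 mL + 10.3 mL = 10.52 mL total → factor 10.52/0.22 = 47.818
Step 2: v brought to 2950 μL → factor = 2950 μL/v
Step 3: 0.45 mL brought to 21.6 mL → factor 21.6/0.45 = 48
Step 4: 9-fold → factor 9
Step 5: 0.95 mL + 1450 μL = 2.4 mL total → factor 2.4/0.95 = 2.5263
Step 6: 0.6 mL + 6.6 mL = 7.2 mL total → factor 7.2/0.6 = 12
Product of known-step factors = 6.2625 × 10^5
Overall factor = 6.00 μM / (4.22 × 10^-7 μM) = 1.4218 × 10^7
Step-2 factor = 1.4218 × 10^7 / 6.2625 × 10^5 = 22.704
v = 2950 μL / 22.704 = 130 μL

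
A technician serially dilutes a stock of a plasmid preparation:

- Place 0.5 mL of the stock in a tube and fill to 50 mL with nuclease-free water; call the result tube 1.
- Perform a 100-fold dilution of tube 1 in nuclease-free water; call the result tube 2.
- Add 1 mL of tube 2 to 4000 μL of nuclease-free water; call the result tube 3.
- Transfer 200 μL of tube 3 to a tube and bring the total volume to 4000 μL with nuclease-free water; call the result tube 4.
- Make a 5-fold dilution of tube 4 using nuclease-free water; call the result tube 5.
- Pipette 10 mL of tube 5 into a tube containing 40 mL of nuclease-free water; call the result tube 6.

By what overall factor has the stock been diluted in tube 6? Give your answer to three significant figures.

2.50 × 10^7

Step 1: 0.5 mL brought to 50 mL → factor 50/0.5 = 100
Step 2: 100-fold → factor 100
Step 3: 1 mL + 4000 μL = 5 mL total → factor 5/1 = 5
Step 4: 200 μL brought to 4000 μL → factor 4000/200 = 20
Step 5: 5-fold → factor 5
Step 6: 10 mL + 40 mL = 50 mL total → factor 50/10 = 5
Overall dilution factor = 100 × 100 × 5 × 20 × 5 × 5 = 2.5 × 10^7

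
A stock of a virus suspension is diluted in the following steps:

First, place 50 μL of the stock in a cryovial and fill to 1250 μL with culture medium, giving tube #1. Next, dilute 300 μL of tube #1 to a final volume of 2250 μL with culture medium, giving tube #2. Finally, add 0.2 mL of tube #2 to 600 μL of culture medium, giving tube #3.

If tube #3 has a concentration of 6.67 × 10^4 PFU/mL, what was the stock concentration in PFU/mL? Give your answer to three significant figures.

Step 1: 50 μL brought to 1250 μL → factor 1250/50 = 25
Step 2: 300 μL brought to 2250 μL → factor 2250/300 = 7.5
Step 3: 0.2 mL + 600 μL = 0.8 mL total → factor 0.8/0.2 = 4
Overall dilution factor = 25 × 7.5 × 4 = 750
Stock = 6.67 × 10^4 PFU/mL × 750 = 5.00 × 10^7 PFU/mL

5.00 × 10^7 PFU/mL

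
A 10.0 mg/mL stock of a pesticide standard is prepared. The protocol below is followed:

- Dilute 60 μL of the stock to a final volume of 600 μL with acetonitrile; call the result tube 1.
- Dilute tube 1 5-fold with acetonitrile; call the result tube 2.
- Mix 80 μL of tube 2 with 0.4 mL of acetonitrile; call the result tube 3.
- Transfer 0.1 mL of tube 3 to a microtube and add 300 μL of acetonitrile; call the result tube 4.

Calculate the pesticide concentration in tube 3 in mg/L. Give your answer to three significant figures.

33.3 mg/L

Step 1: 60 μL brought to 600 μL → factor 600/60 = 10
Step 2: 5-fold → factor 5
Step 3: 80 μL + 0.4 mL = 480 μL total → factor 480/80 = 6
Dilution factor through tube 3 = 10 × 5 × 6 = 300
[tube 3] = 10.0 mg/mL / 300 = 0.03333 mg/mL = 33.3 mg/L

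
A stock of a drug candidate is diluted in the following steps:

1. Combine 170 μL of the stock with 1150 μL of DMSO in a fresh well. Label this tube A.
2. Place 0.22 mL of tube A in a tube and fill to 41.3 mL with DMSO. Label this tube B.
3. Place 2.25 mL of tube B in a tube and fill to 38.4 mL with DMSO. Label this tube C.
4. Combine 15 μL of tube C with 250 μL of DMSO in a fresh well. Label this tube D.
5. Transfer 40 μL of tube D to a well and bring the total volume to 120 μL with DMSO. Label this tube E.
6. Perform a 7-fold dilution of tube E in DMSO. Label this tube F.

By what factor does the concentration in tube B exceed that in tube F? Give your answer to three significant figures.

Step 1: 170 μL + 1150 μL = 1320 μL total → factor 1320/170 = 7.7647
Step 2: 0.22 mL brought to 41.3 mL → factor 41.3/0.22 = 187.73
Step 3: 2.25 mL brought to 38.4 mL → factor 38.4/2.25 = 17.067
Step 4: 15 μL + 250 μL = 265 μL total → factor 265/15 = 17.667
Step 5: 40 μL brought to 120 μL → factor 120/40 = 3
Step 6: 7-fold → factor 7
Dilution factor to tube B = 1457.6; to tube F = 9.2294 × 10^6
[tube B]/[tube F] = (factor to tube F)/(factor to tube B) = 9.2294 × 10^6/1457.6 = 6.33 × 10^3

6.33 × 10^3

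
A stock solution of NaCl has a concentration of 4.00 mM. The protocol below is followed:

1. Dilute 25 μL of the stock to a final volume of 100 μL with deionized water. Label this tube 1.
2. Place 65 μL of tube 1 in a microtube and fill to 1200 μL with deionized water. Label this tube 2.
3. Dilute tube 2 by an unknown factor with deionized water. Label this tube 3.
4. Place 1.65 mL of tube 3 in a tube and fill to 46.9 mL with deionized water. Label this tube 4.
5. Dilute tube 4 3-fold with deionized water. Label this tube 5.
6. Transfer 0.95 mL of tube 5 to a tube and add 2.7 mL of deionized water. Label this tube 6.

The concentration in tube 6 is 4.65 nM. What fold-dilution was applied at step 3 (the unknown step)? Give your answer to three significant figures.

Step 1: 25 μL brought to 100 μL → factor 100/25 = 4
Step 2: 65 μL brought to 1200 μL → factor 1200/65 = 18.462
Step 3: unknown factor x
Step 4: 1.65 mL brought to 46.9 mL → factor 46.9/1.65 = 28.424
Step 5: 3-fold → factor 3
Step 6: 0.95 mL + 2.7 mL = 3.65 mL total → factor 3.65/0.95 = 3.8421
Product of known-step factors = 24194
Overall factor = 4.00 mM / (4.65 nM) = 8.6022 × 10^5
x = 8.6022 × 10^5 / 24194 = 35.6

35.6-fold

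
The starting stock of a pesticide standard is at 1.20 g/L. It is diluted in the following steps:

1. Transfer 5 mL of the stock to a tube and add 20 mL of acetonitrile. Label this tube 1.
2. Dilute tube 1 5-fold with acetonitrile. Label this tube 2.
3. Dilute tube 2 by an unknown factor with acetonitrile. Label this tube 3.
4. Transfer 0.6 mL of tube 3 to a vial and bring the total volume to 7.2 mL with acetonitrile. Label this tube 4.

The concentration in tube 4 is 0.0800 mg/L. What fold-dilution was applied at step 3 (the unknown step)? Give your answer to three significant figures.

50.0-fold

Step 1: 5 mL + 20 mL = 25 mL total → factor 25/5 = 5
Step 2: 5-fold → factor 5
Step 3: unknown factor x
Step 4: 0.6 mL brought to 7.2 mL → factor 7.2/0.6 = 12
Product of known-step factors = 300
Overall factor = 1.20 g/L / (0.0800 mg/L) = 15000
x = 15000 / 300 = 50.0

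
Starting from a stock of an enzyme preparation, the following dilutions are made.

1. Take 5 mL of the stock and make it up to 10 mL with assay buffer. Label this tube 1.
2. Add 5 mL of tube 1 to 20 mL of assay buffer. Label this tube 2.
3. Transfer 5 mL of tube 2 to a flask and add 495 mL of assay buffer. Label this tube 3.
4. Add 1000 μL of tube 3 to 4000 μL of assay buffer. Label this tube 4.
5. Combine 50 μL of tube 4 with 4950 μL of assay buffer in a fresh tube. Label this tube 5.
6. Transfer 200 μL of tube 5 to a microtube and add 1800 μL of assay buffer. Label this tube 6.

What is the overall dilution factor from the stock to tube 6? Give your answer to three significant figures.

5.00 × 10^6

Step 1: 5 mL brought to 10 mL → factor 10/5 = 2
Step 2: 5 mL + 20 mL = 25 mL total → factor 25/5 = 5
Step 3: 5 mL + 495 mL = 500 mL total → factor 500/5 = 100
Step 4: 1000 μL + 4000 μL = 5000 μL total → factor 5000/1000 = 5
Step 5: 50 μL + 4950 μL = 5000 μL total → factor 5000/50 = 100
Step 6: 200 μL + 1800 μL = 2000 μL total → factor 2000/200 = 10
Overall dilution factor = 2 × 5 × 100 × 5 × 100 × 10 = 5 × 10^6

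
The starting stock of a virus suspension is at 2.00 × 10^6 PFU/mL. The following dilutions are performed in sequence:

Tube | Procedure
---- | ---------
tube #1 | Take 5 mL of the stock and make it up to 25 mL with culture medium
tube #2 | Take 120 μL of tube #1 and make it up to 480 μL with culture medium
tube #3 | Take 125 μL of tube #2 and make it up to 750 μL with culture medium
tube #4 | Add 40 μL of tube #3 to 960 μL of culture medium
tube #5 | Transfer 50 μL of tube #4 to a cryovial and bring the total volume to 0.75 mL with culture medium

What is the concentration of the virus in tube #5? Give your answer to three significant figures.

Step 1: 5 mL brought to 25 mL → factor 25/5 = 5
Step 2: 120 μL brought to 480 μL → factor 480/120 = 4
Step 3: 125 μL brought to 750 μL → factor 750/125 = 6
Step 4: 40 μL + 960 μL = 1000 μL total → factor 1000/40 = 25
Step 5: 50 μL brought to 0.75 mL → factor 750/50 = 15
Overall dilution factor = 5 × 4 × 6 × 25 × 15 = 45000
Final = 2.00 × 10^6 PFU/mL / 45000 = 44.4 PFU/mL

44.4 PFU/mL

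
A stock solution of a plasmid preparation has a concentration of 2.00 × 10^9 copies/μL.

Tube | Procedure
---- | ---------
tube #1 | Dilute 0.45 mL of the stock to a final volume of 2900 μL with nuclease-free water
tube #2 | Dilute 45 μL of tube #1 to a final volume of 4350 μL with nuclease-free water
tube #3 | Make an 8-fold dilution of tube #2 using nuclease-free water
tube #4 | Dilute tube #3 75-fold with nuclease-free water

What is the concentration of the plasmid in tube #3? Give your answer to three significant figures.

4.01 × 10^5 copies/μL

Step 1: 0.45 mL brought to 2900 μL → factor 2.9/0.45 = 6.4444
Step 2: 45 μL brought to 4350 μL → factor 4350/45 = 96.667
Step 3: 8-fold → factor 8
Dilution factor through tube #3 = 6.4444 × 96.667 × 8 = 4983.7
[tube #3] = 2.00 × 10^9 copies/μL / 4983.7 = 4.01 × 10^5 copies/μL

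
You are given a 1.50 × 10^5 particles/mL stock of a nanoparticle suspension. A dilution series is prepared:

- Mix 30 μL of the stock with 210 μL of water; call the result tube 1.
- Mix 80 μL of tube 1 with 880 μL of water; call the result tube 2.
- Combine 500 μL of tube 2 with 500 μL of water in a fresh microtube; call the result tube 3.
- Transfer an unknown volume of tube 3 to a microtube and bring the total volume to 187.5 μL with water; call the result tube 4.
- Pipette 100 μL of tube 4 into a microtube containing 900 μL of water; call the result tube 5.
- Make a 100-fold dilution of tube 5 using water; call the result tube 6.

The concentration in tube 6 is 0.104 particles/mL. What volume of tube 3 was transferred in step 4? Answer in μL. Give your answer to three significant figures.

25.0 μL

Step 1: 30 μL + 210 μL = 240 μL total → factor 240/30 = 8
Step 2: 80 μL + 880 μL = 960 μL total → factor 960/80 = 12
Step 3: 500 μL + 500 μL = 1000 μL total → factor 1000/500 = 2
Step 4: v brought to 187.5 μL → factor = 187.5 μL/v
Step 5: 100 μL + 900 μL = 1000 μL total → factor 1000/100 = 10
Step 6: 100-fold → factor 100
Product of known-step factors = 1.92 × 10^5
Overall factor = 1.50 × 10^5 particles/mL / (0.104 particles/mL) = 1.4423 × 10^6
Step-4 factor = 1.4423 × 10^6 / 1.92 × 10^5 = 7.512
v = 187.5 μL / 7.512 = 25.0 μL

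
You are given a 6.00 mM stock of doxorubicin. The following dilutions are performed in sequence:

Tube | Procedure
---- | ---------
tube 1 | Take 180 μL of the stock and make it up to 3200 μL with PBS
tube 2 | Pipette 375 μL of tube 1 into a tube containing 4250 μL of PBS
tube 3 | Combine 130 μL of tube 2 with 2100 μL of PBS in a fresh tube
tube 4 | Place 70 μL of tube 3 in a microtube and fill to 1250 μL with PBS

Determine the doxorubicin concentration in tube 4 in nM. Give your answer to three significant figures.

89.3 nM

Step 1: 180 μL brought to 3200 μL → factor 3200/180 = 17.778
Step 2: 375 μL + 4250 μL = 4625 μL total → factor 4625/375 = 12.333
Step 3: 130 μL + 2100 μL = 2230 μL total → factor 2230/130 = 17.154
Step 4: 70 μL brought to 1250 μL → factor 1250/70 = 17.857
Overall dilution factor = 17.778 × 12.333 × 17.154 × 17.857 = 67163
Final = 6.00 mM / 67163 = 8.933 × 10^-5 mM = 89.3 nM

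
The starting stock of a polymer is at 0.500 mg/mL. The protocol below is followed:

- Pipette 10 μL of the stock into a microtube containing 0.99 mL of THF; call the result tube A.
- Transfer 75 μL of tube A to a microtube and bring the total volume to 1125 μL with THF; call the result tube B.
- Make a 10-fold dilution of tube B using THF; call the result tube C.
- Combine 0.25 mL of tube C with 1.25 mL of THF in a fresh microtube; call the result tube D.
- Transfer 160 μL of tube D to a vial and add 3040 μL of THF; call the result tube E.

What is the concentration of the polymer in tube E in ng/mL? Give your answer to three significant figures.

0.278 ng/mL

Step 1: 10 μL + 0.99 mL = 1000 μL total → factor 1000/10 = 100
Step 2: 75 μL brought to 1125 μL → factor 1125/75 = 15
Step 3: 10-fold → factor 10
Step 4: 0.25 mL + 1.25 mL = 1.5 mL total → factor 1.5/0.25 = 6
Step 5: 160 μL + 3040 μL = 3200 μL total → factor 3200/160 = 20
Overall dilution factor = 100 × 15 × 10 × 6 × 20 = 1.8 × 10^6
Final = 0.500 mg/mL / 1.8 × 10^6 = 2.778 × 10^-7 mg/mL = 0.278 ng/mL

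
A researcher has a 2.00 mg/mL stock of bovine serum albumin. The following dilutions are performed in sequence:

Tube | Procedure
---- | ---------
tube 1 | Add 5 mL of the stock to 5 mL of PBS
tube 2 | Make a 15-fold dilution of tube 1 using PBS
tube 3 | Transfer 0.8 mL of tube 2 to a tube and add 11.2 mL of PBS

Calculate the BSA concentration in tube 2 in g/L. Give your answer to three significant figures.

0.0667 g/L

Step 1: 5 mL + 5 mL = 10 mL total → factor 10/5 = 2
Step 2: 15-fold → factor 15
Dilution factor through tube 2 = 2 × 15 = 30
[tube 2] = 2.00 mg/mL / 30 = 0.06667 mg/mL = 0.0667 g/L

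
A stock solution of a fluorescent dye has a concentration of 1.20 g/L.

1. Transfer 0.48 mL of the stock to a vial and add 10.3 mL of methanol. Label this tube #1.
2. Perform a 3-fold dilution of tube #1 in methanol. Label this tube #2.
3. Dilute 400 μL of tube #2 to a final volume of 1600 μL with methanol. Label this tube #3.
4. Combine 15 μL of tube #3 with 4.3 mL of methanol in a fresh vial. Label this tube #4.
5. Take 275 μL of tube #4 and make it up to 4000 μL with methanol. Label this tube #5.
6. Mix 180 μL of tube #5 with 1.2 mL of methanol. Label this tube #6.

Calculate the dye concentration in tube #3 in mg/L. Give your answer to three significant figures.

4.45 mg/L

Step 1: 0.48 mL + 10.3 mL = 10.78 mL total → factor 10.78/0.48 = 22.458
Step 2: 3-fold → factor 3
Step 3: 400 μL brought to 1600 μL → factor 1600/400 = 4
Dilution factor through tube #3 = 22.458 × 3 × 4 = 269.5
[tube #3] = 1.20 g/L / 269.5 = 0.004453 g/L = 4.45 mg/L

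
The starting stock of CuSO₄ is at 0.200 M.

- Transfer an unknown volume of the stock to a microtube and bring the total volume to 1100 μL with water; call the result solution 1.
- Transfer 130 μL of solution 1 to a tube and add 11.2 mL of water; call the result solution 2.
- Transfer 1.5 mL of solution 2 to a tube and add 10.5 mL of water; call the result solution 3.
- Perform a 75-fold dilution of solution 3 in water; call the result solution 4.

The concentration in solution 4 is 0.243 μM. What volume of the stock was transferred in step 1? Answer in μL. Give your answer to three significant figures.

69.9 μL

Step 1: v brought to 1100 μL → factor = 1100 μL/v
Step 2: 130 μL + 11.2 mL = 11330 μL total → factor 11330/130 = 87.154
Step 3: 1.5 mL + 10.5 mL = 12 mL total → factor 12/1.5 = 8
Step 4: 75-fold → factor 75
Product of known-step factors = 52292
Overall factor = 0.200 M / (0.243 μM) = 8.2305 × 10^5
Step-1 factor = 8.2305 × 10^5 / 52292 = 15.739
v = 1100 μL / 15.739 = 69.9 μL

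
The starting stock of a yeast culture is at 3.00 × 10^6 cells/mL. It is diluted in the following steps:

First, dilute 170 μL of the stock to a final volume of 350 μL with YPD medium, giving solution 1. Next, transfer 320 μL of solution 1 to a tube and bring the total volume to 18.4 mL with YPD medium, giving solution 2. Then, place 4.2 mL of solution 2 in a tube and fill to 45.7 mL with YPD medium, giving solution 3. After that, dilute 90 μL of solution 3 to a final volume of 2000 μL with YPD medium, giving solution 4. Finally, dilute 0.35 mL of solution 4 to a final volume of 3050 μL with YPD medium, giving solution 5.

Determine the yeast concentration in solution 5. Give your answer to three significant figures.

12.0 cells/mL

Step 1: 170 μL brought to 350 μL → factor 350/170 = 2.0588
Step 2: 320 μL brought to 18.4 mL → factor 18400/320 = 57.5
Step 3: 4.2 mL brought to 45.7 mL → factor 45.7/4.2 = 10.881
Step 4: 90 μL brought to 2000 μL → factor 2000/90 = 22.222
Step 5: 0.35 mL brought to 3050 μL → factor 3.05/0.35 = 8.7143
Overall dilution factor = 2.0588 × 57.5 × 10.881 × 22.222 × 8.7143 = 2.4944 × 10^5
Final = 3.00 × 10^6 cells/mL / 2.4944 × 10^5 = 12.0 cells/mL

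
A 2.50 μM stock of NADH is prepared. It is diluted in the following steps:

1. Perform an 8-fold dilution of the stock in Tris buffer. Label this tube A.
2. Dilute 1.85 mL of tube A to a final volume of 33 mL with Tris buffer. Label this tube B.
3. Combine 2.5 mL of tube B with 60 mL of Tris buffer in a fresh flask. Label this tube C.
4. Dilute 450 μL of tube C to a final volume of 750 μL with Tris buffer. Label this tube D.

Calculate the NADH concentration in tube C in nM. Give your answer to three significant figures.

Step 1: 8-fold → factor 8
Step 2: 1.85 mL brought to 33 mL → factor 33/1.85 = 17.838
Step 3: 2.5 mL + 60 mL = 62.5 mL total → factor 62.5/2.5 = 25
Dilution factor through tube C = 8 × 17.838 × 25 = 3567.6
[tube C] = 2.50 μM / 3567.6 = 0.0007008 μM = 0.701 nM

0.701 nM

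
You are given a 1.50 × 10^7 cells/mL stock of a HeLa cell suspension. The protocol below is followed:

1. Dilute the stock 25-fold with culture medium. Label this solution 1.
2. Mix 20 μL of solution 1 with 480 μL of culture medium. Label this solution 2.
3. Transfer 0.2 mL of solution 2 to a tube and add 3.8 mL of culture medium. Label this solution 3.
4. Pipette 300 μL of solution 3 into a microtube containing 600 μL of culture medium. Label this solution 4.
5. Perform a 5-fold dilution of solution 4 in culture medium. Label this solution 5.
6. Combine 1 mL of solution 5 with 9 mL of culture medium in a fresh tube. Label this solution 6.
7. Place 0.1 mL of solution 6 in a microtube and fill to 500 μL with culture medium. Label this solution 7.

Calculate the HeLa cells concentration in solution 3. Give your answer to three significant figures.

Step 1: 25-fold → factor 25
Step 2: 20 μL + 480 μL = 500 μL total → factor 500/20 = 25
Step 3: 0.2 mL + 3.8 mL = 4 mL total → factor 4/0.2 = 20
Dilution factor through solution 3 = 25 × 25 × 20 = 12500
[solution 3] = 1.50 × 10^7 cells/mL / 12500 = 1.20 × 10^3 cells/mL

1.20 × 10^3 cells/mL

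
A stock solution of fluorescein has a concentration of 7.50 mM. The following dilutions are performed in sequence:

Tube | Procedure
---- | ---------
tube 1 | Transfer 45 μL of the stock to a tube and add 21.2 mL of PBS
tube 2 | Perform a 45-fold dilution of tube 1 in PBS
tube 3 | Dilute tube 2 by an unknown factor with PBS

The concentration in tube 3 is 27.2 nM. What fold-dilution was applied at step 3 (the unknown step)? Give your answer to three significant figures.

13.0-fold

Step 1: 45 μL + 21.2 mL = 21245 μL total → factor 21245/45 = 472.11
Step 2: 45-fold → factor 45
Step 3: unknown factor x
Product of known-step factors = 21245
Overall factor = 7.50 mM / (27.2 nM) = 2.7574 × 10^5
x = 2.7574 × 10^5 / 21245 = 13.0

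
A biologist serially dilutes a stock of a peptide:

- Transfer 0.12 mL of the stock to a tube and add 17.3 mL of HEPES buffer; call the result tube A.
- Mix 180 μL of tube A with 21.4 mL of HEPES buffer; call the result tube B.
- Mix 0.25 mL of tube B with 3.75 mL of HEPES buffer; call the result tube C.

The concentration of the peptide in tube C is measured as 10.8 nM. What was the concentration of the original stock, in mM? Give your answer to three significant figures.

Step 1: 0.12 mL + 17.3 mL = 17.42 mL total → factor 17.42/0.12 = 145.17
Step 2: 180 μL + 21.4 mL = 21580 μL total → factor 21580/180 = 119.89
Step 3: 0.25 mL + 3.75 mL = 4 mL total → factor 4/0.25 = 16
Overall dilution factor = 145.17 × 119.89 × 16 = 2.7846 × 10^5
Stock = 10.8 nM × 2.7846 × 10^5 = 3.007 × 10^6 nM = 3.01 mM

3.01 mM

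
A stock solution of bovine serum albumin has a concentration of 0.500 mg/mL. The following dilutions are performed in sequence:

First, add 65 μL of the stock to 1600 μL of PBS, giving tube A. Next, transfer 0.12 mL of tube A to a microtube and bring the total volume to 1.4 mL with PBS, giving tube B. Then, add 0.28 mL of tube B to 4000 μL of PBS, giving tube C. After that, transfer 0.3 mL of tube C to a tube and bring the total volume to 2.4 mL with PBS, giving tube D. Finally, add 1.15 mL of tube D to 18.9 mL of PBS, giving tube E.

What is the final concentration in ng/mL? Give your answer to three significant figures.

Step 1: 65 μL + 1600 μL = 1665 μL total → factor 1665/65 = 25.615
Step 2: 0.12 mL brought to 1.4 mL → factor 1.4/0.12 = 11.667
Step 3: 0.28 mL + 4000 μL = 4.28 mL total → factor 4.28/0.28 = 15.286
Step 4: 0.3 mL brought to 2.4 mL → factor 2.4/0.3 = 8
Step 5: 1.15 mL + 18.9 mL = 20.05 mL total → factor 20.05/1.15 = 17.435
Overall dilution factor = 25.615 × 11.667 × 15.286 × 8 × 17.435 = 6.3715 × 10^5
Final = 0.500 mg/mL / 6.3715 × 10^5 = 7.847 × 10^-7 mg/mL = 0.785 ng/mL

0.785 ng/mL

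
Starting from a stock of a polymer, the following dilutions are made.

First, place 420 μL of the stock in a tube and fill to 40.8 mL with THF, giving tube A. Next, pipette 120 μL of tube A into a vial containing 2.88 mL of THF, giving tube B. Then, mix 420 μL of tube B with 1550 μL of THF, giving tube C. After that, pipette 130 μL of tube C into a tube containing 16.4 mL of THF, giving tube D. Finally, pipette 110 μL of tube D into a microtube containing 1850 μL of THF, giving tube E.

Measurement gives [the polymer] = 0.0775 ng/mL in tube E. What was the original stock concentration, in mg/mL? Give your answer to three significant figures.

Step 1: 420 μL brought to 40.8 mL → factor 40800/420 = 97.143
Step 2: 120 μL + 2.88 mL = 3000 μL total → factor 3000/120 = 25
Step 3: 420 μL + 1550 μL = 1970 μL total → factor 1970/420 = 4.6905
Step 4: 130 μL + 16.4 mL = 16530 μL total → factor 16530/130 = 127.15
Step 5: 110 μL + 1850 μL = 1960 μL total → factor 1960/110 = 17.818
Overall dilution factor = 97.143 × 25 × 4.6905 × 127.15 × 17.818 = 2.5808 × 10^7
Stock = 0.0775 ng/mL × 2.5808 × 10^7 = 2.000 × 10^6 ng/mL = 2.00 mg/mL

2.00 mg/mL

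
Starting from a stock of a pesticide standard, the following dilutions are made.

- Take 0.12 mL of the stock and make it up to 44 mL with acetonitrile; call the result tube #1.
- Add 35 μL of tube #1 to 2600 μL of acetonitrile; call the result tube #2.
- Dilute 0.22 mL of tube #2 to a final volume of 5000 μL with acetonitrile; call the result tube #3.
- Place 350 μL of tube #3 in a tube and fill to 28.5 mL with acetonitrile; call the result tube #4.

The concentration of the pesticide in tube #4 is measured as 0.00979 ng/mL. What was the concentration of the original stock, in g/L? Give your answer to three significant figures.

0.500 g/L

Step 1: 0.12 mL brought to 44 mL → factor 44/0.12 = 366.67
Step 2: 35 μL + 2600 μL = 2635 μL total → factor 2635/35 = 75.286
Step 3: 0.22 mL brought to 5000 μL → factor 5/0.22 = 22.727
Step 4: 350 μL brought to 28.5 mL → factor 28500/350 = 81.429
Overall dilution factor = 366.67 × 75.286 × 22.727 × 81.429 = 5.1087 × 10^7
Stock = 0.00979 ng/mL × 5.1087 × 10^7 = 5.001 × 10^5 ng/mL = 0.500 g/L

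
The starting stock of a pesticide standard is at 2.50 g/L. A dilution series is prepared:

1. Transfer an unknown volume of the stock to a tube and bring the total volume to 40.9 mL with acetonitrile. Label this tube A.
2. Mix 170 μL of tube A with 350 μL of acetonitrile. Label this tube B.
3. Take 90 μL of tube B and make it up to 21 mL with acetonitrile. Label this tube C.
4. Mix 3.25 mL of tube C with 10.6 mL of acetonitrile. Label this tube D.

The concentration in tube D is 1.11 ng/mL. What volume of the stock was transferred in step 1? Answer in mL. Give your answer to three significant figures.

Step 1: v brought to 40.9 mL → factor = 40.9 mL/v
Step 2: 170 μL + 350 μL = 520 μL total → factor 520/170 = 3.0588
Step 3: 90 μL brought to 21 mL → factor 21000/90 = 233.33
Step 4: 3.25 mL + 10.6 mL = 13.85 mL total → factor 13.85/3.25 = 4.2615
Product of known-step factors = 3041.6
Overall factor = 2.50 g/L / (1.11 ng/mL) = 2.2523 × 10^6
Step-1 factor = 2.2523 × 10^6 / 3041.6 = 740.49
v = 40.9 mL / 740.49 = 0.0552 mL

0.0552 mL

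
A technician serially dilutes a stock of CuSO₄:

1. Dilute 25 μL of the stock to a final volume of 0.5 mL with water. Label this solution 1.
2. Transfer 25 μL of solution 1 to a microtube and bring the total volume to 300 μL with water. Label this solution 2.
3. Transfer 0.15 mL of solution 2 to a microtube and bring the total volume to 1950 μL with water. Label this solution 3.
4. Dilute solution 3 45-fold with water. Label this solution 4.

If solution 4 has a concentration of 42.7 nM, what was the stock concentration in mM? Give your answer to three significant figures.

6.00 mM

Step 1: 25 μL brought to 0.5 mL → factor 500/25 = 20
Step 2: 25 μL brought to 300 μL → factor 300/25 = 12
Step 3: 0.15 mL brought to 1950 μL → factor 1.95/0.15 = 13
Step 4: 45-fold → factor 45
Overall dilution factor = 20 × 12 × 13 × 45 = 1.404 × 10^5
Stock = 42.7 nM × 1.404 × 10^5 = 5.995 × 10^6 nM = 6.00 mM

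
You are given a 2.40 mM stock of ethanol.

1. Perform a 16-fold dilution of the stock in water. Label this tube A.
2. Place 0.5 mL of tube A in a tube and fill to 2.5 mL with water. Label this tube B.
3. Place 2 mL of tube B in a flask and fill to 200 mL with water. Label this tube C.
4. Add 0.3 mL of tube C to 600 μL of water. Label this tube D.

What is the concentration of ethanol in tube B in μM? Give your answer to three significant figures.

Step 1: 16-fold → factor 16
Step 2: 0.5 mL brought to 2.5 mL → factor 2.5/0.5 = 5
Dilution factor through tube B = 16 × 5 = 80
[tube B] = 2.40 mM / 80 = 0.03000 mM = 30.0 μM

30.0 μM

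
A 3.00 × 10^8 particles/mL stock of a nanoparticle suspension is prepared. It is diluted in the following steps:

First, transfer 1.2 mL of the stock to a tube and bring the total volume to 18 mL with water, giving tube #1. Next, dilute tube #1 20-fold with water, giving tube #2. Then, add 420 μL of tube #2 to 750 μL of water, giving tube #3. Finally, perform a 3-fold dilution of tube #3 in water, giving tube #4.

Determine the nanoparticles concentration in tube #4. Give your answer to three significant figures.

Step 1: 1.2 mL brought to 18 mL → factor 18/1.2 = 15
Step 2: 20-fold → factor 20
Step 3: 420 μL + 750 μL = 1170 μL total → factor 1170/420 = 2.7857
Step 4: 3-fold → factor 3
Overall dilution factor = 15 × 20 × 2.7857 × 3 = 2507.1
Final = 3.00 × 10^8 particles/mL / 2507.1 = 1.20 × 10^5 particles/mL

1.20 × 10^5 particles/mL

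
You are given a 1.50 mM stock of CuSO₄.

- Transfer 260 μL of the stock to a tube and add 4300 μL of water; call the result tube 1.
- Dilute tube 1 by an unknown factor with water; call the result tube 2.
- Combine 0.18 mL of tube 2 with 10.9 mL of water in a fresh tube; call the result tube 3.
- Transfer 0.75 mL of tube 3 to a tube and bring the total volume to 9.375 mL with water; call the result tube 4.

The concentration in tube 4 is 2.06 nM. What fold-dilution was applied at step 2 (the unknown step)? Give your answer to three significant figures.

54.0-fold

Step 1: 260 μL + 4300 μL = 4560 μL total → factor 4560/260 = 17.538
Step 2: unknown factor x
Step 3: 0.18 mL + 10.9 mL = 11.08 mL total → factor 11.08/0.18 = 61.556
Step 4: 0.75 mL brought to 9.375 mL → factor 9.375/0.75 = 12.5
Product of known-step factors = 13495
Overall factor = 1.50 mM / (2.06 nM) = 7.2816 × 10^5
x = 7.2816 × 10^5 / 13495 = 54.0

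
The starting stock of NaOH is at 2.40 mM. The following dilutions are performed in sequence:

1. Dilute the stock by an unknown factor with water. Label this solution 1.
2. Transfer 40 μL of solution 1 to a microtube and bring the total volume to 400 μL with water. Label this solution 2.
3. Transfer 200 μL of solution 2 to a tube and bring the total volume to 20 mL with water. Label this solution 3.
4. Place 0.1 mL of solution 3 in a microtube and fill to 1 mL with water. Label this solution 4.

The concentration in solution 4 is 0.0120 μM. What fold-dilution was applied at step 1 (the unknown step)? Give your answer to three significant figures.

Step 1: unknown factor x
Step 2: 40 μL brought to 400 μL → factor 400/40 = 10
Step 3: 200 μL brought to 20 mL → factor 20000/200 = 100
Step 4: 0.1 mL brought to 1 mL → factor 1/0.1 = 10
Product of known-step factors = 10000
Overall factor = 2.40 mM / (0.0120 μM) = 2 × 10^5
x = 2 × 10^5 / 10000 = 20.0

20.0-fold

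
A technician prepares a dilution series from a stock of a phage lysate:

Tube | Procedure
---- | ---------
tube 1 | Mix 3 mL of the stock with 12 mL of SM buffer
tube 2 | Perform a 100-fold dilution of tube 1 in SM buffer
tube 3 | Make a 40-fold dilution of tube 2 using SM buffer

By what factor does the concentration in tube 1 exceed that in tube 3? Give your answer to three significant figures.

Step 1: 3 mL + 12 mL = 15 mL total → factor 15/3 = 5
Step 2: 100-fold → factor 100
Step 3: 40-fold → factor 40
Dilution factor to tube 1 = 5; to tube 3 = 20000
[tube 1]/[tube 3] = (factor to tube 3)/(factor to tube 1) = 20000/5 = 4.00 × 10^3

4.00 × 10^3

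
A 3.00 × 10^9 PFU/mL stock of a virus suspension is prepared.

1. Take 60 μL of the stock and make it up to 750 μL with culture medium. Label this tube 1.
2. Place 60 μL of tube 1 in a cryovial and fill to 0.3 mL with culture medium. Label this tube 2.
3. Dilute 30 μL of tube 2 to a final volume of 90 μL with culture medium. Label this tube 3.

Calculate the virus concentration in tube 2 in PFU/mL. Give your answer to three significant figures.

Step 1: 60 μL brought to 750 μL → factor 750/60 = 12.5
Step 2: 60 μL brought to 0.3 mL → factor 300/60 = 5
Dilution factor through tube 2 = 12.5 × 5 = 62.5
[tube 2] = 3.00 × 10^9 PFU/mL / 62.5 = 4.80 × 10^7 PFU/mL

4.80 × 10^7 PFU/mL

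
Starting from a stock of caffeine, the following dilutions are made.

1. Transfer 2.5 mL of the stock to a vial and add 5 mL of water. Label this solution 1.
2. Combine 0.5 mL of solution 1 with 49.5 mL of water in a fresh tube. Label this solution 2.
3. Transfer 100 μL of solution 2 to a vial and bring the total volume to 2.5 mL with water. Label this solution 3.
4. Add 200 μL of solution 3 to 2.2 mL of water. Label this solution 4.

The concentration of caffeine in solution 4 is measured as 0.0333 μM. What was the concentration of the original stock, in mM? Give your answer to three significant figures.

3.00 mM

Step 1: 2.5 mL + 5 mL = 7.5 mL total → factor 7.5/2.5 = 3
Step 2: 0.5 mL + 49.5 mL = 50 mL total → factor 50/0.5 = 100
Step 3: 100 μL brought to 2.5 mL → factor 2500/100 = 25
Step 4: 200 μL + 2.2 mL = 2400 μL total → factor 2400/200 = 12
Overall dilution factor = 3 × 100 × 25 × 12 = 90000
Stock = 0.0333 μM × 90000 = 2997 μM = 3.00 mM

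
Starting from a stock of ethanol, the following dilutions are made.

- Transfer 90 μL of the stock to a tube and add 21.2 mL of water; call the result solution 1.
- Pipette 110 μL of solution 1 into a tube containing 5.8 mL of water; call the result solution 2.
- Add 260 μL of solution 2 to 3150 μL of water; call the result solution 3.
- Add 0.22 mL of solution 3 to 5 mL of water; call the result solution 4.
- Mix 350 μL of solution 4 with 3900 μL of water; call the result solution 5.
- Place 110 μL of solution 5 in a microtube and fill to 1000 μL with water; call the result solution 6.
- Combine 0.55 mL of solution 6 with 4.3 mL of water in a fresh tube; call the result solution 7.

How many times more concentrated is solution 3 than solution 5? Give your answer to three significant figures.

288

Step 1: 90 μL + 21.2 mL = 21290 μL total → factor 21290/90 = 236.56
Step 2: 110 μL + 5.8 mL = 5910 μL total → factor 5910/110 = 53.727
Step 3: 260 μL + 3150 μL = 3410 μL total → factor 3410/260 = 13.115
Step 4: 0.22 mL + 5 mL = 5.22 mL total → factor 5.22/0.22 = 23.727
Step 5: 350 μL + 3900 μL = 4250 μL total → factor 4250/350 = 12.143
Dilution factor to solution 3 = 1.6669 × 10^5; to solution 5 = 4.8026 × 10^7
[solution 3]/[solution 5] = (factor to solution 5)/(factor to solution 3) = 4.8026 × 10^7/1.6669 × 10^5 = 288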